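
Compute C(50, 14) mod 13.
7

Using Lucas' theorem:
Write n=50 and k=14 in base 13:
n in base 13: [3, 11]
k in base 13: [1, 1]
C(50,14) mod 13 = ∏ C(n_i, k_i) mod 13
Digit binomials (mod 13): C(3,1) = 3; C(11,1) = 11
Product: 3 × 11 = 33 ≡ 7 (mod 13)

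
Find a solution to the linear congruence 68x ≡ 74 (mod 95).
x ≡ 43 (mod 95)

gcd(68, 95) = 1, which divides 74, so solutions exist.
Find 68^(-1) mod 95 by the extended Euclidean algorithm:
95 = 1 × 68 + 27  ⟹  27 = (1)·95 + (-1)·68
68 = 2 × 27 + 14  ⟹  14 = (-2)·95 + (3)·68
27 = 1 × 14 + 13  ⟹  13 = (3)·95 + (-4)·68
14 = 1 × 13 + 1  ⟹  1 = (-5)·95 + (7)·68
So (7)·68 ≡ 1 (mod 95), i.e. 68^(-1) ≡ 7 (mod 95).
x ≡ 7 × 74 = 518 ≡ 43 (mod 95).
Check: 68 × 43 = 2924 ≡ 74 (mod 95).
Unique solution: x ≡ 43 (mod 95)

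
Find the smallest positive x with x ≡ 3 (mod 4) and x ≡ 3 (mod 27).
3

Using Chinese Remainder Theorem:
M = 4 × 27 = 108
M1 = 27, M2 = 4
y1 = 27^(-1) mod 4 = 3
y2 = 4^(-1) mod 27 = 7
x = (3×27×3 + 3×4×7) mod 108 = 3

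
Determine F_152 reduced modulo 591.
240

Matrix identity: Q^n = [[F_(n+1), F_n], [F_n, F_(n-1)]] with Q = [[1,1],[1,0]].
n = 152 = 10011000₂. Square-and-multiply, entries mod 591:
Q^1 = [[1,1],[1,0]]
Q^2 = (Q^1)² = [[2,1],[1,1]]
Q^4 = (Q^2)² = [[5,3],[3,2]]
Q^9 = (Q^4)²·Q = [[55,34],[34,21]]
Q^19 = (Q^9)²·Q = [[264,44],[44,220]]
Q^38 = (Q^19)² = [[121,20],[20,101]]
Q^76 = (Q^38)² = [[266,303],[303,554]]
Q^152 = (Q^76)² = [[40,240],[240,391]]
F_152 mod 591 = Q^152[0][1] = 240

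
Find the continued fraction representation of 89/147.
[0; 1, 1, 1, 1, 6, 1, 3]

Euclidean algorithm steps:
89 = 0 × 147 + 89
147 = 1 × 89 + 58
89 = 1 × 58 + 31
58 = 1 × 31 + 27
31 = 1 × 27 + 4
27 = 6 × 4 + 3
4 = 1 × 3 + 1
3 = 3 × 1 + 0
Continued fraction: [0; 1, 1, 1, 1, 6, 1, 3]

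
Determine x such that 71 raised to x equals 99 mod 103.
31

Baby-step giant-step with step n = ⌈√103⌉ = 11.
Baby steps 71^j mod 103 (j:value) for j=0..10: 0:1, 1:71, 2:97, 3:89, 4:36, 5:84, 6:93, 7:11, 8:60, 9:37, 10:52.
Giant-step multiplier: 71^(-11) ≡ 71^(102-11) = 71^91 ≡ 45 (mod 103).
Giant steps γ_i = 99·45^i mod 103: γ_0=99, γ_1=26, γ_2=37 (in table at j=9).
x = i·n + j = 2·11 + 9 = 31.
Check: 71^31 ≡ 99 (mod 103).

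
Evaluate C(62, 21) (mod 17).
4

Using Lucas' theorem:
Write n=62 and k=21 in base 17:
n in base 17: [3, 11]
k in base 17: [1, 4]
C(62,21) mod 17 = ∏ C(n_i, k_i) mod 17
Digit binomials (mod 17): C(3,1) = 3; C(11,4) = 330 ≡ 7
Product: 3 × 7 = 21 ≡ 4 (mod 17)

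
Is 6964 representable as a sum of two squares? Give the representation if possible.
58² + 60² (a=58, b=60)

Factorization: 6964 = 2^2 × 1741
By Fermat: n is sum of two squares iff every prime p ≡ 3 (mod 4) appears to even power.
All primes ≡ 3 (mod 4) appear to even power.
Search a = 0, 1, 2, … for 6964 - a² a perfect square: first hit at a = 58: 6964 - 3364 = 3600 = 60².
6964 = 58² + 60² = 3364 + 3600 ✓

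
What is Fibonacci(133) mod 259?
222

Matrix identity: Q^n = [[F_(n+1), F_n], [F_n, F_(n-1)]] with Q = [[1,1],[1,0]].
n = 133 = 10000101₂. Square-and-multiply, entries mod 259:
Q^1 = [[1,1],[1,0]]
Q^2 = (Q^1)² = [[2,1],[1,1]]
Q^4 = (Q^2)² = [[5,3],[3,2]]
Q^8 = (Q^4)² = [[34,21],[21,13]]
Q^16 = (Q^8)² = [[43,210],[210,92]]
Q^33 = (Q^16)²·Q = [[225,106],[106,119]]
Q^66 = (Q^33)² = [[219,204],[204,15]]
Q^133 = (Q^66)²·Q = [[43,222],[222,80]]
F_133 mod 259 = Q^133[0][1] = 222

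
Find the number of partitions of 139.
13610949895

p(n) counts ways to write n as a sum of positive integers (order ignored).
Euler's pentagonal recurrence: p(k) = p(k-1) + p(k-2) - p(k-5) - p(k-7) + p(k-12) + p(k-15) - ... (offsets j(3j∓1)/2, signs ++--, p(0)=1, p(<0)=0).
DP table for k = 0..138: p(0)=1, p(1)=1, p(2)=2, p(3)=3, p(4)=5, p(5)=7, p(6)=11, p(7)=15, p(8)=22, p(9)=30, p(10)=42, p(11)=56, p(12)=77, p(13)=101, p(14)=135, p(15)=176, p(16)=231, p(17)=297, p(18)=385, p(19)=490, p(20)=627, p(21)=792, p(22)=1002, p(23)=1255, p(24)=1575, p(25)=1958, p(26)=2436, p(27)=3010, p(28)=3718, p(29)=4565, p(30)=5604, p(31)=6842, p(32)=8349, p(33)=10143, p(34)=12310, p(35)=14883, p(36)=17977, p(37)=21637, p(38)=26015, p(39)=31185, p(40)=37338, p(41)=44583, p(42)=53174, p(43)=63261, p(44)=75175, p(45)=89134, p(46)=105558, p(47)=124754, p(48)=147273, p(49)=173525, p(50)=204226, p(51)=239943, p(52)=281589, p(53)=329931, p(54)=386155, p(55)=451276, p(56)=526823, p(57)=614154, p(58)=715220, p(59)=831820, p(60)=966467, p(61)=1121505, p(62)=1300156, p(63)=1505499, p(64)=1741630, p(65)=2012558, p(66)=2323520, p(67)=2679689, p(68)=3087735, p(69)=3554345, p(70)=4087968, p(71)=4697205, p(72)=5392783, p(73)=6185689, p(74)=7089500, p(75)=8118264, p(76)=9289091, p(77)=10619863, p(78)=12132164, p(79)=13848650, p(80)=15796476, p(81)=18004327, p(82)=20506255, p(83)=23338469, p(84)=26543660, p(85)=30167357, p(86)=34262962, p(87)=38887673, p(88)=44108109, p(89)=49995925, p(90)=56634173, p(91)=64112359, p(92)=72533807, p(93)=82010177, p(94)=92669720, p(95)=104651419, p(96)=118114304, p(97)=133230930, p(98)=150198136, p(99)=169229875, p(100)=190569292, p(101)=214481126, p(102)=241265379, p(103)=271248950, p(104)=304801365, p(105)=342325709, p(106)=384276336, p(107)=431149389, p(108)=483502844, p(109)=541946240, p(110)=607163746, p(111)=679903203, p(112)=761002156, p(113)=851376628, p(114)=952050665, p(115)=1064144451, p(116)=1188908248, p(117)=1327710076, p(118)=1482074143, p(119)=1653668665, p(120)=1844349560, p(121)=2056148051, p(122)=2291320912, p(123)=2552338241, p(124)=2841940500, p(125)=3163127352, p(126)=3519222692, p(127)=3913864295, p(128)=4351078600, p(129)=4835271870, p(130)=5371315400, p(131)=5964539504, p(132)=6620830889, p(133)=7346629512, p(134)=8149040695, p(135)=9035836076, p(136)=10015581680, p(137)=11097645016, p(138)=12292341831.
Final step: p(139) = p(138) + p(137) - p(134) - p(132) + p(127) + p(124) - p(117) - p(113) + p(104) + p(99) - p(88) - p(82) + p(69) + p(62) - p(47) - p(39) + p(22) + p(13)
= 12292341831 + 11097645016 - 8149040695 - 6620830889 + 3913864295 + 2841940500 - 1327710076 - 851376628 + 304801365 + 169229875 - 44108109 - 20506255 + 3554345 + 1300156 - 124754 - 31185 + 1002 + 101
= 13610949895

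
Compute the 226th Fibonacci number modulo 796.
207

Matrix identity: Q^n = [[F_(n+1), F_n], [F_n, F_(n-1)]] with Q = [[1,1],[1,0]].
n = 226 = 11100010₂. Square-and-multiply, entries mod 796:
Q^1 = [[1,1],[1,0]]
Q^3 = (Q^1)²·Q = [[3,2],[2,1]]
Q^7 = (Q^3)²·Q = [[21,13],[13,8]]
Q^14 = (Q^7)² = [[610,377],[377,233]]
Q^28 = (Q^14)² = [[13,207],[207,602]]
Q^56 = (Q^28)² = [[34,741],[741,89]]
Q^113 = (Q^56)²·Q = [[600,201],[201,399]]
Q^226 = (Q^113)² = [[13,207],[207,602]]
F_226 mod 796 = Q^226[0][1] = 207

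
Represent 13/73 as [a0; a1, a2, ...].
[0; 5, 1, 1, 1, 1, 2]

Euclidean algorithm steps:
13 = 0 × 73 + 13
73 = 5 × 13 + 8
13 = 1 × 8 + 5
8 = 1 × 5 + 3
5 = 1 × 3 + 2
3 = 1 × 2 + 1
2 = 2 × 1 + 0
Continued fraction: [0; 5, 1, 1, 1, 1, 2]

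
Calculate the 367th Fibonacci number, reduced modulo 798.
127

Matrix identity: Q^n = [[F_(n+1), F_n], [F_n, F_(n-1)]] with Q = [[1,1],[1,0]].
n = 367 = 101101111₂. Square-and-multiply, entries mod 798:
Q^1 = [[1,1],[1,0]]
Q^2 = (Q^1)² = [[2,1],[1,1]]
Q^5 = (Q^2)²·Q = [[8,5],[5,3]]
Q^11 = (Q^5)²·Q = [[144,89],[89,55]]
Q^22 = (Q^11)² = [[727,155],[155,572]]
Q^45 = (Q^22)²·Q = [[587,338],[338,249]]
Q^91 = (Q^45)²·Q = [[39,761],[761,76]]
Q^183 = (Q^91)²·Q = [[231,496],[496,533]]
Q^367 = (Q^183)²·Q = [[21,127],[127,692]]
F_367 mod 798 = Q^367[0][1] = 127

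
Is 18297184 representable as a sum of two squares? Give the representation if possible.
Not possible

Factorization: 18297184 = 2^5 × 83^3
By Fermat: n is sum of two squares iff every prime p ≡ 3 (mod 4) appears to even power.
Prime(s) ≡ 3 (mod 4) with odd exponent: [(83, 3)]
Therefore 18297184 cannot be expressed as a² + b².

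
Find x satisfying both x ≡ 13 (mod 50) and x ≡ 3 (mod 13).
263

Using Chinese Remainder Theorem:
M = 50 × 13 = 650
M1 = 13, M2 = 50
y1 = 13^(-1) mod 50 = 27
y2 = 50^(-1) mod 13 = 6
x = (13×13×27 + 3×50×6) mod 650 = 263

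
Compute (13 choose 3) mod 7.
6

Using Lucas' theorem:
Write n=13 and k=3 in base 7:
n in base 7: [1, 6]
k in base 7: [0, 3]
C(13,3) mod 7 = ∏ C(n_i, k_i) mod 7
Digit binomials (mod 7): C(1,0) = 1; C(6,3) = 20 ≡ 6
Product: 1 × 6 = 6 ≡ 6 (mod 7)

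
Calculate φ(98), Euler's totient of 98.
42

98 = 2 × 7^2
φ(n) = n × ∏(1 - 1/p) for each prime p dividing n
φ(98) = 98 × (1 - 1/2) × (1 - 1/7) = 42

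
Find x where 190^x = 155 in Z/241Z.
53

Baby-step giant-step with step n = ⌈√241⌉ = 16.
Baby steps 190^j mod 241 (j:value) for j=0..15: 0:1, 1:190, 2:191, 3:140, 4:90, 5:230, 6:79, 7:68, 8:147, 9:215, 10:121, 11:95, 12:216, 13:70, 14:45, 15:115.
Giant-step multiplier: 190^(-16) ≡ 190^(240-16) = 190^224 ≡ 119 (mod 241).
Giant steps γ_i = 155·119^i mod 241: γ_0=155, γ_1=129, γ_2=168, γ_3=230 (in table at j=5).
x = i·n + j = 3·16 + 5 = 53.
Check: 190^53 ≡ 155 (mod 241).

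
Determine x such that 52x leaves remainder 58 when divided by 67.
x ≡ 14 (mod 67)

gcd(52, 67) = 1, which divides 58, so solutions exist.
Find 52^(-1) mod 67 by the extended Euclidean algorithm:
67 = 1 × 52 + 15  ⟹  15 = (1)·67 + (-1)·52
52 = 3 × 15 + 7  ⟹  7 = (-3)·67 + (4)·52
15 = 2 × 7 + 1  ⟹  1 = (7)·67 + (-9)·52
So (-9)·52 ≡ 1 (mod 67), i.e. 52^(-1) ≡ -9 ≡ 58 (mod 67).
x ≡ 58 × 58 = 3364 ≡ 14 (mod 67).
Check: 52 × 14 = 728 ≡ 58 (mod 67).
Unique solution: x ≡ 14 (mod 67)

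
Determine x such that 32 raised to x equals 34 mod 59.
43

Baby-step giant-step with step n = ⌈√59⌉ = 8.
Baby steps 32^j mod 59 (j:value) for j=0..7: 0:1, 1:32, 2:21, 3:23, 4:28, 5:11, 6:57, 7:54.
Giant-step multiplier: 32^(-8) ≡ 32^(58-8) = 32^50 ≡ 7 (mod 59).
Giant steps γ_i = 34·7^i mod 59: γ_0=34, γ_1=2, γ_2=14, γ_3=39, γ_4=37, γ_5=23 (in table at j=3).
x = i·n + j = 5·8 + 3 = 43.
Check: 32^43 ≡ 34 (mod 59).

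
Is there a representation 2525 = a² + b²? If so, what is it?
5² + 50² (a=5, b=50)

Factorization: 2525 = 5^2 × 101
By Fermat: n is sum of two squares iff every prime p ≡ 3 (mod 4) appears to even power.
All primes ≡ 3 (mod 4) appear to even power.
Search a = 0, 1, 2, … for 2525 - a² a perfect square: first hit at a = 5: 2525 - 25 = 2500 = 50².
2525 = 5² + 50² = 25 + 2500 ✓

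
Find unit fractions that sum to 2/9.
1/5 + 1/45

Greedy algorithm:
2/9: ceiling(9/2) = 5, use 1/5
1/45: ceiling(45/1) = 45, use 1/45
Result: 2/9 = 1/5 + 1/45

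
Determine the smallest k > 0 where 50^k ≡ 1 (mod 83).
82

83 is prime, so ord(50) divides φ(83) = 82.
Divisors of 82: 1, 2, 41, 82.
Repeated squaring: 50^1 ≡ 50, 50^2 ≡ 10, 50^4 ≡ 17, 50^8 ≡ 40, 50^16 ≡ 23, 50^32 ≡ 31, 50^64 ≡ 48 (mod 83).
Test 50^d mod 83 for each divisor d in increasing order:
50^1 ≡ 50
50^2 ≡ 10
50^41 = 50^32·50^8·50^1 ≡ 82
50^82 = 50^64·50^16·50^2 ≡ 1  ← first divisor giving 1
The order is 82.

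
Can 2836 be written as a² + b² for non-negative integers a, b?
30² + 44² (a=30, b=44)

Factorization: 2836 = 2^2 × 709
By Fermat: n is sum of two squares iff every prime p ≡ 3 (mod 4) appears to even power.
All primes ≡ 3 (mod 4) appear to even power.
Search a = 0, 1, 2, … for 2836 - a² a perfect square: first hit at a = 30: 2836 - 900 = 1936 = 44².
2836 = 30² + 44² = 900 + 1936 ✓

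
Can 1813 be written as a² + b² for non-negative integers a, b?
7² + 42² (a=7, b=42)

Factorization: 1813 = 7^2 × 37
By Fermat: n is sum of two squares iff every prime p ≡ 3 (mod 4) appears to even power.
All primes ≡ 3 (mod 4) appear to even power.
Search a = 0, 1, 2, … for 1813 - a² a perfect square: first hit at a = 7: 1813 - 49 = 1764 = 42².
1813 = 7² + 42² = 49 + 1764 ✓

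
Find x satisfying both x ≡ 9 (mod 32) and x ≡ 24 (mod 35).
969

Using Chinese Remainder Theorem:
M = 32 × 35 = 1120
M1 = 35, M2 = 32
y1 = 35^(-1) mod 32 = 11
y2 = 32^(-1) mod 35 = 23
x = (9×35×11 + 24×32×23) mod 1120 = 969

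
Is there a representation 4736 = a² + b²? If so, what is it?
40² + 56² (a=40, b=56)

Factorization: 4736 = 2^7 × 37
By Fermat: n is sum of two squares iff every prime p ≡ 3 (mod 4) appears to even power.
All primes ≡ 3 (mod 4) appear to even power.
Search a = 0, 1, 2, … for 4736 - a² a perfect square: first hit at a = 40: 4736 - 1600 = 3136 = 56².
4736 = 40² + 56² = 1600 + 3136 ✓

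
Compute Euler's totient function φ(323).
288

323 = 17 × 19
φ(n) = n × ∏(1 - 1/p) for each prime p dividing n
φ(323) = 323 × (1 - 1/17) × (1 - 1/19) = 288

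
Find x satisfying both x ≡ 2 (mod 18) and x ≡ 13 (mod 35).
398

Using Chinese Remainder Theorem:
M = 18 × 35 = 630
M1 = 35, M2 = 18
y1 = 35^(-1) mod 18 = 17
y2 = 18^(-1) mod 35 = 2
x = (2×35×17 + 13×18×2) mod 630 = 398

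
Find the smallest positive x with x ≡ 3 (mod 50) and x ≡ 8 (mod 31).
1403

Using Chinese Remainder Theorem:
M = 50 × 31 = 1550
M1 = 31, M2 = 50
y1 = 31^(-1) mod 50 = 21
y2 = 50^(-1) mod 31 = 18
x = (3×31×21 + 8×50×18) mod 1550 = 1403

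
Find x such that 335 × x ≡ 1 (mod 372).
191

gcd(335, 372) = 1, so the inverse exists.
Extended Euclidean algorithm on (372, 335):
372 = 1 × 335 + 37  ⟹  37 = (1)·372 + (-1)·335
335 = 9 × 37 + 2  ⟹  2 = (-9)·372 + (10)·335
37 = 18 × 2 + 1  ⟹  1 = (163)·372 + (-181)·335
So (-181)·335 ≡ 1 (mod 372), i.e. 335^(-1) ≡ -181 ≡ 191 (mod 372).
Check: 335 × 191 = 63985 ≡ 1 (mod 372)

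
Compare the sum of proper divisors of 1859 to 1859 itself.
deficient

Proper divisors of 1859: sum = 1 + 11 + 13 + 143 + 169 = 337
Since 337 < 1859, 1859 is deficient.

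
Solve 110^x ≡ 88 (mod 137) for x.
96

Baby-step giant-step with step n = ⌈√137⌉ = 12.
Baby steps 110^j mod 137 (j:value) for j=0..11: 0:1, 1:110, 2:44, 3:45, 4:18, 5:62, 6:107, 7:125, 8:50, 9:20, 10:8, 11:58.
Giant-step multiplier: 110^(-12) ≡ 110^(136-12) = 110^124 ≡ 65 (mod 137).
Giant steps γ_i = 88·65^i mod 137: γ_0=88, γ_1=103, γ_2=119, γ_3=63, γ_4=122, γ_5=121, γ_6=56, γ_7=78, γ_8=1 (in table at j=0).
x = i·n + j = 8·12 + 0 = 96.
Check: 110^96 ≡ 88 (mod 137).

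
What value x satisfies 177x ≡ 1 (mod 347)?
149

gcd(177, 347) = 1, so the inverse exists.
Extended Euclidean algorithm on (347, 177):
347 = 1 × 177 + 170  ⟹  170 = (1)·347 + (-1)·177
177 = 1 × 170 + 7  ⟹  7 = (-1)·347 + (2)·177
170 = 24 × 7 + 2  ⟹  2 = (25)·347 + (-49)·177
7 = 3 × 2 + 1  ⟹  1 = (-76)·347 + (149)·177
So (149)·177 ≡ 1 (mod 347), i.e. 177^(-1) ≡ 149 (mod 347).
Check: 177 × 149 = 26373 ≡ 1 (mod 347)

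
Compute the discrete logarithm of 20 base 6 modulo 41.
34

Baby-step giant-step with step n = ⌈√41⌉ = 7.
Baby steps 6^j mod 41 (j:value) for j=0..6: 0:1, 1:6, 2:36, 3:11, 4:25, 5:27, 6:39.
Giant-step multiplier: 6^(-7) ≡ 6^(40-7) = 6^33 ≡ 17 (mod 41).
Giant steps γ_i = 20·17^i mod 41: γ_0=20, γ_1=12, γ_2=40, γ_3=24, γ_4=39 (in table at j=6).
x = i·n + j = 4·7 + 6 = 34.
Check: 6^34 ≡ 20 (mod 41).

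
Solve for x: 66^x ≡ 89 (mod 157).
152

Baby-step giant-step with step n = ⌈√157⌉ = 13.
Baby steps 66^j mod 157 (j:value) for j=0..12: 0:1, 1:66, 2:117, 3:29, 4:30, 5:96, 6:56, 7:85, 8:115, 9:54, 10:110, 11:38, 12:153.
Giant-step multiplier: 66^(-13) ≡ 66^(156-13) = 66^143 ≡ 22 (mod 157).
Giant steps γ_i = 89·22^i mod 157: γ_0=89, γ_1=74, γ_2=58, γ_3=20, γ_4=126, γ_5=103, γ_6=68, γ_7=83, γ_8=99, γ_9=137, γ_10=31, γ_11=54 (in table at j=9).
x = i·n + j = 11·13 + 9 = 152.
Check: 66^152 ≡ 89 (mod 157).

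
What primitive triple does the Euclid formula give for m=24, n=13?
(407, 624, 745)

Euclid's formula: a = m² - n², b = 2mn, c = m² + n²
m = 24, n = 13
a = 24² - 13² = 576 - 169 = 407
b = 2 × 24 × 13 = 624
c = 24² + 13² = 576 + 169 = 745
Verification: 407² + 624² = 165649 + 389376 = 555025 = 745² ✓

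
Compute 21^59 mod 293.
68

Repeated squaring. Binary of 59 = 111011.
21^1 ≡ 21 (mod 293); 21^2 ≡ 148 (mod 293); 21^4 ≡ 222 (mod 293); 21^8 ≡ 60 (mod 293); 21^16 ≡ 84 (mod 293); 21^32 ≡ 24 (mod 293)
21^59 = 21^1 × 21^2 × 21^8 × 21^16 × 21^32 ≡ 68 (mod 293)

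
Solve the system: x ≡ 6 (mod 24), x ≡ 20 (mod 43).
966

Using Chinese Remainder Theorem:
M = 24 × 43 = 1032
M1 = 43, M2 = 24
y1 = 43^(-1) mod 24 = 19
y2 = 24^(-1) mod 43 = 9
x = (6×43×19 + 20×24×9) mod 1032 = 966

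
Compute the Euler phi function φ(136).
64

136 = 2^3 × 17
φ(n) = n × ∏(1 - 1/p) for each prime p dividing n
φ(136) = 136 × (1 - 1/2) × (1 - 1/17) = 64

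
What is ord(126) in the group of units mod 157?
39

157 is prime, so ord(126) divides φ(157) = 156.
Divisors of 156: 1, 2, 3, 4, 6, 12, 13, 26, 39, 52, 78, 156.
Repeated squaring: 126^1 ≡ 126, 126^2 ≡ 19, 126^4 ≡ 47, 126^8 ≡ 11, 126^16 ≡ 121, 126^32 ≡ 40, 126^64 ≡ 30, 126^128 ≡ 115 (mod 157).
Test 126^d mod 157 for each divisor d in increasing order:
126^1 ≡ 126
126^2 ≡ 19
126^3 = 126^2·126^1 ≡ 39
126^4 ≡ 47
126^6 = 126^4·126^2 ≡ 108
126^12 = 126^8·126^4 ≡ 46
126^13 = 126^8·126^4·126^1 ≡ 144
126^26 = 126^16·126^8·126^2 ≡ 12
126^39 = 126^32·126^4·126^2·126^1 ≡ 1  ← first divisor giving 1
The order is 39.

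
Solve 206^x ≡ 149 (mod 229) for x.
32

Baby-step giant-step with step n = ⌈√229⌉ = 16.
Baby steps 206^j mod 229 (j:value) for j=0..15: 0:1, 1:206, 2:71, 3:199, 4:3, 5:160, 6:213, 7:139, 8:9, 9:22, 10:181, 11:188, 12:27, 13:66, 14:85, 15:106.
Giant-step multiplier: 206^(-16) ≡ 206^(228-16) = 206^212 ≡ 82 (mod 229).
Giant steps γ_i = 149·82^i mod 229: γ_0=149, γ_1=81, γ_2=1 (in table at j=0).
x = i·n + j = 2·16 + 0 = 32.
Check: 206^32 ≡ 149 (mod 229).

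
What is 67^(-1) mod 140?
23

gcd(67, 140) = 1, so the inverse exists.
Extended Euclidean algorithm on (140, 67):
140 = 2 × 67 + 6  ⟹  6 = (1)·140 + (-2)·67
67 = 11 × 6 + 1  ⟹  1 = (-11)·140 + (23)·67
So (23)·67 ≡ 1 (mod 140), i.e. 67^(-1) ≡ 23 (mod 140).
Check: 67 × 23 = 1541 ≡ 1 (mod 140)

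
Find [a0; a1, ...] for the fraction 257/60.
[4; 3, 1, 1, 8]

Euclidean algorithm steps:
257 = 4 × 60 + 17
60 = 3 × 17 + 9
17 = 1 × 9 + 8
9 = 1 × 8 + 1
8 = 8 × 1 + 0
Continued fraction: [4; 3, 1, 1, 8]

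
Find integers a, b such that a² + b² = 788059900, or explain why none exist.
Not possible

Factorization: 788059900 = 2^2 × 5^2 × 199^3
By Fermat: n is sum of two squares iff every prime p ≡ 3 (mod 4) appears to even power.
Prime(s) ≡ 3 (mod 4) with odd exponent: [(199, 3)]
Therefore 788059900 cannot be expressed as a² + b².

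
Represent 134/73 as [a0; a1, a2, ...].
[1; 1, 5, 12]

Euclidean algorithm steps:
134 = 1 × 73 + 61
73 = 1 × 61 + 12
61 = 5 × 12 + 1
12 = 12 × 1 + 0
Continued fraction: [1; 1, 5, 12]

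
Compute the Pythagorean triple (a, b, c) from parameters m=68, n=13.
(4455, 1768, 4793)

Euclid's formula: a = m² - n², b = 2mn, c = m² + n²
m = 68, n = 13
a = 68² - 13² = 4624 - 169 = 4455
b = 2 × 68 × 13 = 1768
c = 68² + 13² = 4624 + 169 = 4793
Verification: 4455² + 1768² = 19847025 + 3125824 = 22972849 = 4793² ✓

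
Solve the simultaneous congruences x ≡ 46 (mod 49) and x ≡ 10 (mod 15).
340

Using Chinese Remainder Theorem:
M = 49 × 15 = 735
M1 = 15, M2 = 49
y1 = 15^(-1) mod 49 = 36
y2 = 49^(-1) mod 15 = 4
x = (46×15×36 + 10×49×4) mod 735 = 340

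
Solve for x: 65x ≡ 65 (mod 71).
x ≡ 1 (mod 71)

gcd(65, 71) = 1, which divides 65, so solutions exist.
Find 65^(-1) mod 71 by the extended Euclidean algorithm:
71 = 1 × 65 + 6  ⟹  6 = (1)·71 + (-1)·65
65 = 10 × 6 + 5  ⟹  5 = (-10)·71 + (11)·65
6 = 1 × 5 + 1  ⟹  1 = (11)·71 + (-12)·65
So (-12)·65 ≡ 1 (mod 71), i.e. 65^(-1) ≡ -12 ≡ 59 (mod 71).
x ≡ 59 × 65 = 3835 ≡ 1 (mod 71).
Check: 65 × 1 = 65 ≡ 65 (mod 71).
Unique solution: x ≡ 1 (mod 71)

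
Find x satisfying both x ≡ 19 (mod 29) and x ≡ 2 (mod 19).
135

Using Chinese Remainder Theorem:
M = 29 × 19 = 551
M1 = 19, M2 = 29
y1 = 19^(-1) mod 29 = 26
y2 = 29^(-1) mod 19 = 2
x = (19×19×26 + 2×29×2) mod 551 = 135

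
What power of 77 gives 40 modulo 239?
210

Baby-step giant-step with step n = ⌈√239⌉ = 16.
Baby steps 77^j mod 239 (j:value) for j=0..15: 0:1, 1:77, 2:193, 3:43, 4:204, 5:173, 6:176, 7:168, 8:30, 9:159, 10:54, 11:95, 12:145, 13:171, 14:22, 15:21.
Giant-step multiplier: 77^(-16) ≡ 77^(238-16) = 77^222 ≡ 64 (mod 239).
Giant steps γ_i = 40·64^i mod 239: γ_0=40, γ_1=170, γ_2=125, γ_3=113, γ_4=62, γ_5=144, γ_6=134, γ_7=211, γ_8=120, γ_9=32, γ_10=136, γ_11=100, γ_12=186, γ_13=193 (in table at j=2).
x = i·n + j = 13·16 + 2 = 210.
Check: 77^210 ≡ 40 (mod 239).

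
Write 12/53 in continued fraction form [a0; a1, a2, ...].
[0; 4, 2, 2, 2]

Euclidean algorithm steps:
12 = 0 × 53 + 12
53 = 4 × 12 + 5
12 = 2 × 5 + 2
5 = 2 × 2 + 1
2 = 2 × 1 + 0
Continued fraction: [0; 4, 2, 2, 2]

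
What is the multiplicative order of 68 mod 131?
26

131 is prime, so ord(68) divides φ(131) = 130.
Divisors of 130: 1, 2, 5, 10, 13, 26, 65, 130.
Repeated squaring: 68^1 ≡ 68, 68^2 ≡ 39, 68^4 ≡ 80, 68^8 ≡ 112, 68^16 ≡ 99, 68^32 ≡ 107, 68^64 ≡ 52, 68^128 ≡ 84 (mod 131).
Test 68^d mod 131 for each divisor d in increasing order:
68^1 ≡ 68
68^2 ≡ 39
68^5 = 68^4·68^1 ≡ 69
68^10 = 68^8·68^2 ≡ 45
68^13 = 68^8·68^4·68^1 ≡ 130
68^26 = 68^16·68^8·68^2 ≡ 1  ← first divisor giving 1
The order is 26.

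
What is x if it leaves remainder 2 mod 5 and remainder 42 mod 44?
42

Using Chinese Remainder Theorem:
M = 5 × 44 = 220
M1 = 44, M2 = 5
y1 = 44^(-1) mod 5 = 4
y2 = 5^(-1) mod 44 = 9
x = (2×44×4 + 42×5×9) mod 220 = 42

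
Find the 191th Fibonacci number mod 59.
4

Matrix identity: Q^n = [[F_(n+1), F_n], [F_n, F_(n-1)]] with Q = [[1,1],[1,0]].
n = 191 = 10111111₂. Square-and-multiply, entries mod 59:
Q^1 = [[1,1],[1,0]]
Q^2 = (Q^1)² = [[2,1],[1,1]]
Q^5 = (Q^2)²·Q = [[8,5],[5,3]]
Q^11 = (Q^5)²·Q = [[26,30],[30,55]]
Q^23 = (Q^11)²·Q = [[53,42],[42,11]]
Q^47 = (Q^23)²·Q = [[4,30],[30,33]]
Q^95 = (Q^47)²·Q = [[20,31],[31,48]]
Q^191 = (Q^95)²·Q = [[47,4],[4,43]]
F_191 mod 59 = Q^191[0][1] = 4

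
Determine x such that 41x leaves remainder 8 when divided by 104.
x ≡ 56 (mod 104)

gcd(41, 104) = 1, which divides 8, so solutions exist.
Find 41^(-1) mod 104 by the extended Euclidean algorithm:
104 = 2 × 41 + 22  ⟹  22 = (1)·104 + (-2)·41
41 = 1 × 22 + 19  ⟹  19 = (-1)·104 + (3)·41
22 = 1 × 19 + 3  ⟹  3 = (2)·104 + (-5)·41
19 = 6 × 3 + 1  ⟹  1 = (-13)·104 + (33)·41
So (33)·41 ≡ 1 (mod 104), i.e. 41^(-1) ≡ 33 (mod 104).
x ≡ 33 × 8 = 264 ≡ 56 (mod 104).
Check: 41 × 56 = 2296 ≡ 8 (mod 104).
Unique solution: x ≡ 56 (mod 104)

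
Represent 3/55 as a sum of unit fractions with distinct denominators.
1/19 + 1/523 + 1/546535

Greedy algorithm:
3/55: ceiling(55/3) = 19, use 1/19
2/1045: ceiling(1045/2) = 523, use 1/523
1/546535: ceiling(546535/1) = 546535, use 1/546535
Result: 3/55 = 1/19 + 1/523 + 1/546535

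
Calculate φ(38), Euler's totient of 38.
18

38 = 2 × 19
φ(n) = n × ∏(1 - 1/p) for each prime p dividing n
φ(38) = 38 × (1 - 1/2) × (1 - 1/19) = 18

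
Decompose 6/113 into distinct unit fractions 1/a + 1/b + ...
1/19 + 1/2147

Greedy algorithm:
6/113: ceiling(113/6) = 19, use 1/19
1/2147: ceiling(2147/1) = 2147, use 1/2147
Result: 6/113 = 1/19 + 1/2147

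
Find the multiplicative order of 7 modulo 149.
74

149 is prime, so ord(7) divides φ(149) = 148.
Divisors of 148: 1, 2, 4, 37, 74, 148.
Repeated squaring: 7^1 ≡ 7, 7^2 ≡ 49, 7^4 ≡ 17, 7^8 ≡ 140, 7^16 ≡ 81, 7^32 ≡ 5, 7^64 ≡ 25, 7^128 ≡ 29 (mod 149).
Test 7^d mod 149 for each divisor d in increasing order:
7^1 ≡ 7
7^2 ≡ 49
7^4 ≡ 17
7^37 = 7^32·7^4·7^1 ≡ 148
7^74 = 7^64·7^8·7^2 ≡ 1  ← first divisor giving 1
The order is 74.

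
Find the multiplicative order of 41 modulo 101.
20

101 is prime, so ord(41) divides φ(101) = 100.
Divisors of 100: 1, 2, 4, 5, 10, 20, 25, 50, 100.
Repeated squaring: 41^1 ≡ 41, 41^2 ≡ 65, 41^4 ≡ 84, 41^8 ≡ 87, 41^16 ≡ 95, 41^32 ≡ 36, 41^64 ≡ 84 (mod 101).
Test 41^d mod 101 for each divisor d in increasing order:
41^1 ≡ 41
41^2 ≡ 65
41^4 ≡ 84
41^5 = 41^4·41^1 ≡ 10
41^10 = 41^8·41^2 ≡ 100
41^20 = 41^16·41^4 ≡ 1  ← first divisor giving 1
The order is 20.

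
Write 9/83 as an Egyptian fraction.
1/10 + 1/119 + 1/32924 + 1/1625951740

Greedy algorithm:
9/83: ceiling(83/9) = 10, use 1/10
7/830: ceiling(830/7) = 119, use 1/119
3/98770: ceiling(98770/3) = 32924, use 1/32924
1/1625951740: ceiling(1625951740/1) = 1625951740, use 1/1625951740
Result: 9/83 = 1/10 + 1/119 + 1/32924 + 1/1625951740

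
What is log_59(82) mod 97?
29

Baby-step giant-step with step n = ⌈√97⌉ = 10.
Baby steps 59^j mod 97 (j:value) for j=0..9: 0:1, 1:59, 2:86, 3:30, 4:24, 5:58, 6:27, 7:41, 8:91, 9:34.
Giant-step multiplier: 59^(-10) ≡ 59^(96-10) = 59^86 ≡ 25 (mod 97).
Giant steps γ_i = 82·25^i mod 97: γ_0=82, γ_1=13, γ_2=34 (in table at j=9).
x = i·n + j = 2·10 + 9 = 29.
Check: 59^29 ≡ 82 (mod 97).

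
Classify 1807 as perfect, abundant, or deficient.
deficient

Proper divisors of 1807: sum = 1 + 13 + 139 = 153
Since 153 < 1807, 1807 is deficient.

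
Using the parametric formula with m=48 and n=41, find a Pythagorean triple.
(623, 3936, 3985)

Euclid's formula: a = m² - n², b = 2mn, c = m² + n²
m = 48, n = 41
a = 48² - 41² = 2304 - 1681 = 623
b = 2 × 48 × 41 = 3936
c = 48² + 41² = 2304 + 1681 = 3985
Verification: 623² + 3936² = 388129 + 15492096 = 15880225 = 3985² ✓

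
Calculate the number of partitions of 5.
7

p(n) counts ways to write n as a sum of positive integers (order ignored).
Examples: 5; 4 + 1; 3 + 2; 3 + 1 + 1; 2 + 2 + 1; ... (7 total)
p(5) = 7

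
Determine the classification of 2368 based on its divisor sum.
abundant

Proper divisors of 2368: sum = 1 + 2 + 4 + 8 + 16 + 32 + 37 + 64 + 74 + 148 + 296 + 592 + 1184 = 2458
Since 2458 > 2368, 2368 is abundant.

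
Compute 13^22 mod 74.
3

Repeated squaring. Binary of 22 = 10110.
13^1 ≡ 13 (mod 74); 13^2 ≡ 21 (mod 74); 13^4 ≡ 71 (mod 74); 13^8 ≡ 9 (mod 74); 13^16 ≡ 7 (mod 74)
13^22 = 13^2 × 13^4 × 13^16 ≡ 3 (mod 74)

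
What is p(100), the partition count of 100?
190569292

p(n) counts ways to write n as a sum of positive integers (order ignored).
Euler's pentagonal recurrence: p(k) = p(k-1) + p(k-2) - p(k-5) - p(k-7) + p(k-12) + p(k-15) - ... (offsets j(3j∓1)/2, signs ++--, p(0)=1, p(<0)=0).
DP table for k = 0..99: p(0)=1, p(1)=1, p(2)=2, p(3)=3, p(4)=5, p(5)=7, p(6)=11, p(7)=15, p(8)=22, p(9)=30, p(10)=42, p(11)=56, p(12)=77, p(13)=101, p(14)=135, p(15)=176, p(16)=231, p(17)=297, p(18)=385, p(19)=490, p(20)=627, p(21)=792, p(22)=1002, p(23)=1255, p(24)=1575, p(25)=1958, p(26)=2436, p(27)=3010, p(28)=3718, p(29)=4565, p(30)=5604, p(31)=6842, p(32)=8349, p(33)=10143, p(34)=12310, p(35)=14883, p(36)=17977, p(37)=21637, p(38)=26015, p(39)=31185, p(40)=37338, p(41)=44583, p(42)=53174, p(43)=63261, p(44)=75175, p(45)=89134, p(46)=105558, p(47)=124754, p(48)=147273, p(49)=173525, p(50)=204226, p(51)=239943, p(52)=281589, p(53)=329931, p(54)=386155, p(55)=451276, p(56)=526823, p(57)=614154, p(58)=715220, p(59)=831820, p(60)=966467, p(61)=1121505, p(62)=1300156, p(63)=1505499, p(64)=1741630, p(65)=2012558, p(66)=2323520, p(67)=2679689, p(68)=3087735, p(69)=3554345, p(70)=4087968, p(71)=4697205, p(72)=5392783, p(73)=6185689, p(74)=7089500, p(75)=8118264, p(76)=9289091, p(77)=10619863, p(78)=12132164, p(79)=13848650, p(80)=15796476, p(81)=18004327, p(82)=20506255, p(83)=23338469, p(84)=26543660, p(85)=30167357, p(86)=34262962, p(87)=38887673, p(88)=44108109, p(89)=49995925, p(90)=56634173, p(91)=64112359, p(92)=72533807, p(93)=82010177, p(94)=92669720, p(95)=104651419, p(96)=118114304, p(97)=133230930, p(98)=150198136, p(99)=169229875.
Final step: p(100) = p(99) + p(98) - p(95) - p(93) + p(88) + p(85) - p(78) - p(74) + p(65) + p(60) - p(49) - p(43) + p(30) + p(23) - p(8) - p(0)
= 169229875 + 150198136 - 104651419 - 82010177 + 44108109 + 30167357 - 12132164 - 7089500 + 2012558 + 966467 - 173525 - 63261 + 5604 + 1255 - 22 - 1
= 190569292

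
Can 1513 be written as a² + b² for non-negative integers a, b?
12² + 37² (a=12, b=37)

Factorization: 1513 = 17 × 89
By Fermat: n is sum of two squares iff every prime p ≡ 3 (mod 4) appears to even power.
All primes ≡ 3 (mod 4) appear to even power.
Search a = 0, 1, 2, … for 1513 - a² a perfect square: first hit at a = 12: 1513 - 144 = 1369 = 37².
1513 = 12² + 37² = 144 + 1369 ✓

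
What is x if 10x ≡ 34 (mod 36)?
x ≡ 7 (mod 18)

gcd(10, 36) = 2, which divides 34, so solutions exist.
Divide through by 2: 5x ≡ 17 (mod 18).
Find 5^(-1) mod 18 by the extended Euclidean algorithm:
18 = 3 × 5 + 3  ⟹  3 = (1)·18 + (-3)·5
5 = 1 × 3 + 2  ⟹  2 = (-1)·18 + (4)·5
3 = 1 × 2 + 1  ⟹  1 = (2)·18 + (-7)·5
So (-7)·5 ≡ 1 (mod 18), i.e. 5^(-1) ≡ -7 ≡ 11 (mod 18).
x ≡ 11 × 17 = 187 ≡ 7 (mod 18).
Check: 10 × 7 = 70 ≡ 34 (mod 36).
x ≡ 7 (mod 18), giving 2 solutions mod 36.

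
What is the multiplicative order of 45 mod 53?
52

53 is prime, so ord(45) divides φ(53) = 52.
Divisors of 52: 1, 2, 4, 13, 26, 52.
Repeated squaring: 45^1 ≡ 45, 45^2 ≡ 11, 45^4 ≡ 15, 45^8 ≡ 13, 45^16 ≡ 10, 45^32 ≡ 47 (mod 53).
Test 45^d mod 53 for each divisor d in increasing order:
45^1 ≡ 45
45^2 ≡ 11
45^4 ≡ 15
45^13 = 45^8·45^4·45^1 ≡ 30
45^26 = 45^16·45^8·45^2 ≡ 52
45^52 = 45^32·45^16·45^4 ≡ 1  ← first divisor giving 1
The order is 52.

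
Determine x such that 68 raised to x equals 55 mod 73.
56

Baby-step giant-step with step n = ⌈√73⌉ = 9.
Baby steps 68^j mod 73 (j:value) for j=0..8: 0:1, 1:68, 2:25, 3:21, 4:41, 5:14, 6:3, 7:58, 8:2.
Giant-step multiplier: 68^(-9) ≡ 68^(72-9) = 68^63 ≡ 51 (mod 73).
Giant steps γ_i = 55·51^i mod 73: γ_0=55, γ_1=31, γ_2=48, γ_3=39, γ_4=18, γ_5=42, γ_6=25 (in table at j=2).
x = i·n + j = 6·9 + 2 = 56.
Check: 68^56 ≡ 55 (mod 73).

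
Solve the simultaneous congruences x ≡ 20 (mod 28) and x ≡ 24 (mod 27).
132

Using Chinese Remainder Theorem:
M = 28 × 27 = 756
M1 = 27, M2 = 28
y1 = 27^(-1) mod 28 = 27
y2 = 28^(-1) mod 27 = 1
x = (20×27×27 + 24×28×1) mod 756 = 132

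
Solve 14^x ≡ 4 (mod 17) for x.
12

Baby-step giant-step with step n = ⌈√17⌉ = 5.
Baby steps 14^j mod 17 (j:value) for j=0..4: 0:1, 1:14, 2:9, 3:7, 4:13.
Giant-step multiplier: 14^(-5) ≡ 14^(16-5) = 14^11 ≡ 10 (mod 17).
Giant steps γ_i = 4·10^i mod 17: γ_0=4, γ_1=6, γ_2=9 (in table at j=2).
x = i·n + j = 2·5 + 2 = 12.
Check: 14^12 ≡ 4 (mod 17).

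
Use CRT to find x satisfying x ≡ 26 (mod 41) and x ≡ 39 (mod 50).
1789

Using Chinese Remainder Theorem:
M = 41 × 50 = 2050
M1 = 50, M2 = 41
y1 = 50^(-1) mod 41 = 32
y2 = 41^(-1) mod 50 = 11
x = (26×50×32 + 39×41×11) mod 2050 = 1789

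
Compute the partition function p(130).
5371315400

p(n) counts ways to write n as a sum of positive integers (order ignored).
Euler's pentagonal recurrence: p(k) = p(k-1) + p(k-2) - p(k-5) - p(k-7) + p(k-12) + p(k-15) - ... (offsets j(3j∓1)/2, signs ++--, p(0)=1, p(<0)=0).
DP table for k = 0..129: p(0)=1, p(1)=1, p(2)=2, p(3)=3, p(4)=5, p(5)=7, p(6)=11, p(7)=15, p(8)=22, p(9)=30, p(10)=42, p(11)=56, p(12)=77, p(13)=101, p(14)=135, p(15)=176, p(16)=231, p(17)=297, p(18)=385, p(19)=490, p(20)=627, p(21)=792, p(22)=1002, p(23)=1255, p(24)=1575, p(25)=1958, p(26)=2436, p(27)=3010, p(28)=3718, p(29)=4565, p(30)=5604, p(31)=6842, p(32)=8349, p(33)=10143, p(34)=12310, p(35)=14883, p(36)=17977, p(37)=21637, p(38)=26015, p(39)=31185, p(40)=37338, p(41)=44583, p(42)=53174, p(43)=63261, p(44)=75175, p(45)=89134, p(46)=105558, p(47)=124754, p(48)=147273, p(49)=173525, p(50)=204226, p(51)=239943, p(52)=281589, p(53)=329931, p(54)=386155, p(55)=451276, p(56)=526823, p(57)=614154, p(58)=715220, p(59)=831820, p(60)=966467, p(61)=1121505, p(62)=1300156, p(63)=1505499, p(64)=1741630, p(65)=2012558, p(66)=2323520, p(67)=2679689, p(68)=3087735, p(69)=3554345, p(70)=4087968, p(71)=4697205, p(72)=5392783, p(73)=6185689, p(74)=7089500, p(75)=8118264, p(76)=9289091, p(77)=10619863, p(78)=12132164, p(79)=13848650, p(80)=15796476, p(81)=18004327, p(82)=20506255, p(83)=23338469, p(84)=26543660, p(85)=30167357, p(86)=34262962, p(87)=38887673, p(88)=44108109, p(89)=49995925, p(90)=56634173, p(91)=64112359, p(92)=72533807, p(93)=82010177, p(94)=92669720, p(95)=104651419, p(96)=118114304, p(97)=133230930, p(98)=150198136, p(99)=169229875, p(100)=190569292, p(101)=214481126, p(102)=241265379, p(103)=271248950, p(104)=304801365, p(105)=342325709, p(106)=384276336, p(107)=431149389, p(108)=483502844, p(109)=541946240, p(110)=607163746, p(111)=679903203, p(112)=761002156, p(113)=851376628, p(114)=952050665, p(115)=1064144451, p(116)=1188908248, p(117)=1327710076, p(118)=1482074143, p(119)=1653668665, p(120)=1844349560, p(121)=2056148051, p(122)=2291320912, p(123)=2552338241, p(124)=2841940500, p(125)=3163127352, p(126)=3519222692, p(127)=3913864295, p(128)=4351078600, p(129)=4835271870.
Final step: p(130) = p(129) + p(128) - p(125) - p(123) + p(118) + p(115) - p(108) - p(104) + p(95) + p(90) - p(79) - p(73) + p(60) + p(53) - p(38) - p(30) + p(13) + p(4)
= 4835271870 + 4351078600 - 3163127352 - 2552338241 + 1482074143 + 1064144451 - 483502844 - 304801365 + 104651419 + 56634173 - 13848650 - 6185689 + 966467 + 329931 - 26015 - 5604 + 101 + 5
= 5371315400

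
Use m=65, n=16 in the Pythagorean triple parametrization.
(3969, 2080, 4481)

Euclid's formula: a = m² - n², b = 2mn, c = m² + n²
m = 65, n = 16
a = 65² - 16² = 4225 - 256 = 3969
b = 2 × 65 × 16 = 2080
c = 65² + 16² = 4225 + 256 = 4481
Verification: 3969² + 2080² = 15752961 + 4326400 = 20079361 = 4481² ✓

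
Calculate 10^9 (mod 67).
9

Repeated squaring. Binary of 9 = 1001.
10^1 ≡ 10 (mod 67); 10^2 ≡ 33 (mod 67); 10^4 ≡ 17 (mod 67); 10^8 ≡ 21 (mod 67)
10^9 = 10^1 × 10^8 ≡ 9 (mod 67)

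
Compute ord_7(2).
3

7 is prime, so ord(2) divides φ(7) = 6.
Divisors of 6: 1, 2, 3, 6.
Repeated squaring: 2^1 ≡ 2, 2^2 ≡ 4, 2^4 ≡ 2 (mod 7).
Test 2^d mod 7 for each divisor d in increasing order:
2^1 ≡ 2
2^2 ≡ 4
2^3 = 2^2·2^1 ≡ 1  ← first divisor giving 1
The order is 3.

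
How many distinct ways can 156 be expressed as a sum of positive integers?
73232243759

p(n) counts ways to write n as a sum of positive integers (order ignored).
Euler's pentagonal recurrence: p(k) = p(k-1) + p(k-2) - p(k-5) - p(k-7) + p(k-12) + p(k-15) - ... (offsets j(3j∓1)/2, signs ++--, p(0)=1, p(<0)=0).
DP table for k = 0..155: p(0)=1, p(1)=1, p(2)=2, p(3)=3, p(4)=5, p(5)=7, p(6)=11, p(7)=15, p(8)=22, p(9)=30, p(10)=42, p(11)=56, p(12)=77, p(13)=101, p(14)=135, p(15)=176, p(16)=231, p(17)=297, p(18)=385, p(19)=490, p(20)=627, p(21)=792, p(22)=1002, p(23)=1255, p(24)=1575, p(25)=1958, p(26)=2436, p(27)=3010, p(28)=3718, p(29)=4565, p(30)=5604, p(31)=6842, p(32)=8349, p(33)=10143, p(34)=12310, p(35)=14883, p(36)=17977, p(37)=21637, p(38)=26015, p(39)=31185, p(40)=37338, p(41)=44583, p(42)=53174, p(43)=63261, p(44)=75175, p(45)=89134, p(46)=105558, p(47)=124754, p(48)=147273, p(49)=173525, p(50)=204226, p(51)=239943, p(52)=281589, p(53)=329931, p(54)=386155, p(55)=451276, p(56)=526823, p(57)=614154, p(58)=715220, p(59)=831820, p(60)=966467, p(61)=1121505, p(62)=1300156, p(63)=1505499, p(64)=1741630, p(65)=2012558, p(66)=2323520, p(67)=2679689, p(68)=3087735, p(69)=3554345, p(70)=4087968, p(71)=4697205, p(72)=5392783, p(73)=6185689, p(74)=7089500, p(75)=8118264, p(76)=9289091, p(77)=10619863, p(78)=12132164, p(79)=13848650, p(80)=15796476, p(81)=18004327, p(82)=20506255, p(83)=23338469, p(84)=26543660, p(85)=30167357, p(86)=34262962, p(87)=38887673, p(88)=44108109, p(89)=49995925, p(90)=56634173, p(91)=64112359, p(92)=72533807, p(93)=82010177, p(94)=92669720, p(95)=104651419, p(96)=118114304, p(97)=133230930, p(98)=150198136, p(99)=169229875, p(100)=190569292, p(101)=214481126, p(102)=241265379, p(103)=271248950, p(104)=304801365, p(105)=342325709, p(106)=384276336, p(107)=431149389, p(108)=483502844, p(109)=541946240, p(110)=607163746, p(111)=679903203, p(112)=761002156, p(113)=851376628, p(114)=952050665, p(115)=1064144451, p(116)=1188908248, p(117)=1327710076, p(118)=1482074143, p(119)=1653668665, p(120)=1844349560, p(121)=2056148051, p(122)=2291320912, p(123)=2552338241, p(124)=2841940500, p(125)=3163127352, p(126)=3519222692, p(127)=3913864295, p(128)=4351078600, p(129)=4835271870, p(130)=5371315400, p(131)=5964539504, p(132)=6620830889, p(133)=7346629512, p(134)=8149040695, p(135)=9035836076, p(136)=10015581680, p(137)=11097645016, p(138)=12292341831, p(139)=13610949895, p(140)=15065878135, p(141)=16670689208, p(142)=18440293320, p(143)=20390982757, p(144)=22540654445, p(145)=24908858009, p(146)=27517052599, p(147)=30388671978, p(148)=33549419497, p(149)=37027355200, p(150)=40853235313, p(151)=45060624582, p(152)=49686288421, p(153)=54770336324, p(154)=60356673280, p(155)=66493182097.
Final step: p(156) = p(155) + p(154) - p(151) - p(149) + p(144) + p(141) - p(134) - p(130) + p(121) + p(116) - p(105) - p(99) + p(86) + p(79) - p(64) - p(56) + p(39) + p(30) - p(11) - p(1)
= 66493182097 + 60356673280 - 45060624582 - 37027355200 + 22540654445 + 16670689208 - 8149040695 - 5371315400 + 2056148051 + 1188908248 - 342325709 - 169229875 + 34262962 + 13848650 - 1741630 - 526823 + 31185 + 5604 - 56 - 1
= 73232243759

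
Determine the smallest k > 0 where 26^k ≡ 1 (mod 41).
40

41 is prime, so ord(26) divides φ(41) = 40.
Divisors of 40: 1, 2, 4, 5, 8, 10, 20, 40.
Repeated squaring: 26^1 ≡ 26, 26^2 ≡ 20, 26^4 ≡ 31, 26^8 ≡ 18, 26^16 ≡ 37, 26^32 ≡ 16 (mod 41).
Test 26^d mod 41 for each divisor d in increasing order:
26^1 ≡ 26
26^2 ≡ 20
26^4 ≡ 31
26^5 = 26^4·26^1 ≡ 27
26^8 ≡ 18
26^10 = 26^8·26^2 ≡ 32
26^20 = 26^16·26^4 ≡ 40
26^40 = 26^32·26^8 ≡ 1  ← first divisor giving 1
The order is 40.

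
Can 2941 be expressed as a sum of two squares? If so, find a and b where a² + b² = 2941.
5² + 54² (a=5, b=54)

Factorization: 2941 = 17 × 173
By Fermat: n is sum of two squares iff every prime p ≡ 3 (mod 4) appears to even power.
All primes ≡ 3 (mod 4) appear to even power.
Search a = 0, 1, 2, … for 2941 - a² a perfect square: first hit at a = 5: 2941 - 25 = 2916 = 54².
2941 = 5² + 54² = 25 + 2916 ✓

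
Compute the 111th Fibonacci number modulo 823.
64

Matrix identity: Q^n = [[F_(n+1), F_n], [F_n, F_(n-1)]] with Q = [[1,1],[1,0]].
n = 111 = 1101111₂. Square-and-multiply, entries mod 823:
Q^1 = [[1,1],[1,0]]
Q^3 = (Q^1)²·Q = [[3,2],[2,1]]
Q^6 = (Q^3)² = [[13,8],[8,5]]
Q^13 = (Q^6)²·Q = [[377,233],[233,144]]
Q^27 = (Q^13)²·Q = [[133,544],[544,412]]
Q^55 = (Q^27)²·Q = [[262,62],[62,200]]
Q^111 = (Q^55)²·Q = [[726,64],[64,662]]
F_111 mod 823 = Q^111[0][1] = 64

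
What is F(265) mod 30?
25

Matrix identity: Q^n = [[F_(n+1), F_n], [F_n, F_(n-1)]] with Q = [[1,1],[1,0]].
n = 265 = 100001001₂. Square-and-multiply, entries mod 30:
Q^1 = [[1,1],[1,0]]
Q^2 = (Q^1)² = [[2,1],[1,1]]
Q^4 = (Q^2)² = [[5,3],[3,2]]
Q^8 = (Q^4)² = [[4,21],[21,13]]
Q^16 = (Q^8)² = [[7,27],[27,10]]
Q^33 = (Q^16)²·Q = [[7,28],[28,9]]
Q^66 = (Q^33)² = [[23,28],[28,25]]
Q^132 = (Q^66)² = [[23,24],[24,29]]
Q^265 = (Q^132)²·Q = [[13,25],[25,18]]
F_265 mod 30 = Q^265[0][1] = 25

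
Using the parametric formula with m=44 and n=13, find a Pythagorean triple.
(1767, 1144, 2105)

Euclid's formula: a = m² - n², b = 2mn, c = m² + n²
m = 44, n = 13
a = 44² - 13² = 1936 - 169 = 1767
b = 2 × 44 × 13 = 1144
c = 44² + 13² = 1936 + 169 = 2105
Verification: 1767² + 1144² = 3122289 + 1308736 = 4431025 = 2105² ✓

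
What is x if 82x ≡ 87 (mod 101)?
x ≡ 22 (mod 101)

gcd(82, 101) = 1, which divides 87, so solutions exist.
Find 82^(-1) mod 101 by the extended Euclidean algorithm:
101 = 1 × 82 + 19  ⟹  19 = (1)·101 + (-1)·82
82 = 4 × 19 + 6  ⟹  6 = (-4)·101 + (5)·82
19 = 3 × 6 + 1  ⟹  1 = (13)·101 + (-16)·82
So (-16)·82 ≡ 1 (mod 101), i.e. 82^(-1) ≡ -16 ≡ 85 (mod 101).
x ≡ 85 × 87 = 7395 ≡ 22 (mod 101).
Check: 82 × 22 = 1804 ≡ 87 (mod 101).
Unique solution: x ≡ 22 (mod 101)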